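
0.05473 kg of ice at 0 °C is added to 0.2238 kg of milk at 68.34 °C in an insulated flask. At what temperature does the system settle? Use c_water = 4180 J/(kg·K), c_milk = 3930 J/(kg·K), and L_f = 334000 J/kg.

Heat gained plus heat lost sum to zero:
latent heat to melt: 0.05473·334000 = 18280
  warm the meltwater: 228.77 T
  milk cools: 0.2238·3930·(T − 68.34) = 879.53(T − 68.34)
1108.3 T = 60107 − 18280 = 41828
T ≈ 37.74 °C — above 0 °C, consistent with complete melting.

T_f ≈ 37.7 °C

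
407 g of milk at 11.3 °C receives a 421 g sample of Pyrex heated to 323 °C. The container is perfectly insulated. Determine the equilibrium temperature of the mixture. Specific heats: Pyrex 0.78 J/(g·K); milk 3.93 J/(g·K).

T_f ≈ 64.4 °C

Setting the total heat transfer to zero:
421·0.78·(T − 323) + 407·3.93·(T − 11.3) = 0
328.38(T − 323) + 1599.5(T − 11.3) = 0
1927.9 T = 124141
T = 124141/1927.9 ≈ 64.39 °C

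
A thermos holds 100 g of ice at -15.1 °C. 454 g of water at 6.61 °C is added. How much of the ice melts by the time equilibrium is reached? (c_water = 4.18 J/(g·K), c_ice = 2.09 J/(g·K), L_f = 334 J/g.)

Heat available from the water dropping to 0 °C: 454×4.18×6.61 = 12544 J.
Of that, 100×2.09×15.1 = 3155.9 J goes to bring the ice to 0 °C, leaving 9388 J.
To melt every bit of ice: 100×334 = 33400 J.
That's not enough to melt it all — equilibrium is at 0 °C with ice remaining.
m_melt = 9388 / L_f = 28.11 g.

m_melted ≈ 28.1 g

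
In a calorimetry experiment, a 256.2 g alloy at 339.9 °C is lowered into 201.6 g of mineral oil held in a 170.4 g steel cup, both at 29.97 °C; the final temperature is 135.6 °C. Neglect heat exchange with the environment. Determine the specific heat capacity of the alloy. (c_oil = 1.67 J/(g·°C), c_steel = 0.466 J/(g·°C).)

c ≈ 0.84 J/(g·°C)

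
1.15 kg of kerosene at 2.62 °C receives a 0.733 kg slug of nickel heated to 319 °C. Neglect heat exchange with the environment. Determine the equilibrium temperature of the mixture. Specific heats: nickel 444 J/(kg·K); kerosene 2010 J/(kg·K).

T_f ≈ 41.7 °C

Setting the total heat transfer to zero:
0.733*444*(T − 319) + 1.15*2010*(T − 2.62) = 0
(325.45 + 2311.5) T = 325.45*319 + 2311.5*2.62
T = 109875 / 2637 = 41.7 °C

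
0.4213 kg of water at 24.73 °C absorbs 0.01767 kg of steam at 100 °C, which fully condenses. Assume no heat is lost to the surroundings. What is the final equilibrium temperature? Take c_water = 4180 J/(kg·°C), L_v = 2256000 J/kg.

T_f ≈ 49.5 °C

Net heat exchanged in the isolated system is zero:
steam→water at 100 °C releases m L_v = 0.01767×2256000 = 39864; condensed water 100 °C→T: 73.86(T − 100); original water: 1761(T − 24.73)
1834.9 T = 39864 + 7386.1 + 43550 = 90800
T ≈ 49.49 °C (< 100 °C, so full condensation is consistent).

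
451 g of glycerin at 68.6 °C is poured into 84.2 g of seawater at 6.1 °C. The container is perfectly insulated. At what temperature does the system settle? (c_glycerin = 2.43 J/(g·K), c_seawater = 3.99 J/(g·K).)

T_f ≈ 53.9 °C

Let T be the final temperature. ΣQ_i = 0:
451*2.43*(T − 68.6) + 84.2*3.99*(T − 6.1) = 0
(1095.9 + 335.96) T = 1095.9*68.6 + 335.96*6.1
T = 77230/1431.9 ≈ 53.94 °C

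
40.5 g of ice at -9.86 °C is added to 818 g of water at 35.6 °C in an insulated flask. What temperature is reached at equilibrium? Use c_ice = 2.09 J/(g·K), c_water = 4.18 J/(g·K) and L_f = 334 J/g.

Sum of m c ΔT and latent-heat terms is zero:
ice -9.86→0 °C: 40.5·2.09·9.86 = 834.6; fusion: m_ice L_f = 40.5·334 = 13527; warm the meltwater: 169.29 T; water: 3419.2(T − 35.6)
3588.5 T = 121725 − 14362 = 107363
T ≈ 29.92 °C. Since T > 0 °C, the all-ice-melts assumption holds.

T_f ≈ 29.9 °C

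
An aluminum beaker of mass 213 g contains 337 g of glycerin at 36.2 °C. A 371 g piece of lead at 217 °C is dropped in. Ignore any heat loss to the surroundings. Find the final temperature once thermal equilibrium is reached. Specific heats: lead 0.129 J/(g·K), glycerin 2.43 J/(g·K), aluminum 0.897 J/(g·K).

T_f ≈ 44.4 °C

Net heat exchanged in the isolated system is zero:
371*0.129*(T − 217) + 337*2.43*(T − 36.2) + 213*0.897*(T − 36.2) = 0
(47.86 + 818.91 + 191.06) T = 47.86*217 + 818.91*36.2 + 191.06*36.2
T = 46946/1057.8 ≈ 44.38 °C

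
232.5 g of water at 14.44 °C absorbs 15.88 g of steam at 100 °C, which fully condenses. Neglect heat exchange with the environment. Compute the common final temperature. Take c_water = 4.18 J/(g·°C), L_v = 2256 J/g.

Energy conservation, ΣQ = 0:
condense steam: −15.88×2256 = −35825
  condensed water 100 °C→T: 66.38(T − 100)
  water warms: 232.5×4.18×(T − 14.44) = 971.85(T − 14.44)
1038.2 T = 35825 + 6637.8 + 14034 = 56497
T ≈ 54.42 °C (< 100 °C, so full condensation is consistent).

T_f ≈ 54.4 °C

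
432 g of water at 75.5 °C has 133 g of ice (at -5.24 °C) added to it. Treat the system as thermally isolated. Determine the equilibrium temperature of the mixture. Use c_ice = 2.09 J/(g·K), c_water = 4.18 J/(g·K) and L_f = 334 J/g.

T_f ≈ 38.3 °C

Setting the total heat transfer to zero:
ice -5.24→0 °C: 133·2.09·5.24 = 1456.6; melt ice: 133·334 = 44422; meltwater 0→T: 133·4.18·T = 555.94 T; water: 1805.8(T − 75.5)
2361.7 T = 136335 − 45879 = 90456
T ≈ 38.30 °C (positive, so assuming full melt was valid).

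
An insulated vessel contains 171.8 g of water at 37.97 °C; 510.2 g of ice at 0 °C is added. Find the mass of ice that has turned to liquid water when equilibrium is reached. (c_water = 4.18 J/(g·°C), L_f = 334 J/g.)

Heat available from the water dropping to 0 °C: 171.8×4.18×37.97 = 27267 J.
Melting all 510.2 g of ice would need 510.2×334 = 170407 J.
Since 27267 < 170407 J, not all the ice melts; equilibrium is at 0 °C.
Mass melted = 27267/334 ≈ 81.64 g.

m_melted ≈ 81.6 g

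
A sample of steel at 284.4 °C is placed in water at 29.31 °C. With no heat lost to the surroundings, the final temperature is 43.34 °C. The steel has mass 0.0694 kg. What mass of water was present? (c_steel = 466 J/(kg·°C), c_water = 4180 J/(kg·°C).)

m ≈ 0.133 kg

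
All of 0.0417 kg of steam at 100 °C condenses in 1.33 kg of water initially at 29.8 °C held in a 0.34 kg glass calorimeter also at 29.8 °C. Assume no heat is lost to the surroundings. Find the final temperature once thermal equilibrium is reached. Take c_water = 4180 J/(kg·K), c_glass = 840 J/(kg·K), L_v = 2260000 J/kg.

Conservation of energy gives ΣQ = 0:
latent heat released on condensation: 0.0417·2260000 = 94242; condensate cools 100→T: 0.0417·4180·(T − 100) = 174.31(T − 100); original water: 5559.4(T − 29.8); cup: 285.6(T − 29.8)
6019.3 T = 94242 + 17431 + 174181 = 285854
T ≈ 47.49 °C, under the boiling point, so the assumption holds.

T_f ≈ 47.5 °C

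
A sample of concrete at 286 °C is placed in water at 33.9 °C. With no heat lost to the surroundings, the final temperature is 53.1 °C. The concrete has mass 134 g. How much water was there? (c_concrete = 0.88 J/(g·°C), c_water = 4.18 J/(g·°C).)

m ≈ 342 g

Conservation of energy gives ΣQ = 0:
134·0.88·(53.1 − 286) + m·4.18·(53.1 − 33.9) = 0
80.26 m = 27464
m = 27464/80.26 ≈ 342.2 g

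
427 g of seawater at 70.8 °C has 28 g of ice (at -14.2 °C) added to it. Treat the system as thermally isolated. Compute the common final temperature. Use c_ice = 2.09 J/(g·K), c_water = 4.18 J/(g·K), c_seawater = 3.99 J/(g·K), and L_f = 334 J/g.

T_f ≈ 60.7 °C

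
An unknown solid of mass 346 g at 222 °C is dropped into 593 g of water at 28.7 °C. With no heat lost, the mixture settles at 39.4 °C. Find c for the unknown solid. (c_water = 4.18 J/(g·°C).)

Heat gained plus heat lost sum to zero:
346·c·(39.4 − 222) + 593·4.18·(39.4 − 28.7) = 0
-63180 c = -26523
c = -26523/-63180 ≈ 0.4198 J/(g·°C)

c ≈ 0.42 J/(g·°C)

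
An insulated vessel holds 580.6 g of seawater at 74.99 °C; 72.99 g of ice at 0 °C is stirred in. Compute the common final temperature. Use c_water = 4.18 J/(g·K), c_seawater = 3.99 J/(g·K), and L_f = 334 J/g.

Energy conservation, ΣQ = 0:
latent heat to melt: 72.99·334 = 24379
  warm the meltwater: 305.1 T
  seawater: 2316.6(T − 74.99)
2621.7 T = 173721 − 24379 = 149343
T ≈ 56.96 °C. Since T > 0 °C, the all-ice-melts assumption holds.

T_f ≈ 57.0 °C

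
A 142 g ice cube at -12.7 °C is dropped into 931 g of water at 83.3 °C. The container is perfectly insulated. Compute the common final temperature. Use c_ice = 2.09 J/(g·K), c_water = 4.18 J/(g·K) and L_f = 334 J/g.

T_f ≈ 60.9 °C

Heat gained plus heat lost sum to zero:
ice -12.7→0 °C: 142·2.09·12.7 = 3769.1; latent heat to melt: 142·334 = 47428; meltwater 0→T: 142·4.18·T = 593.56 T; water cools: 931·4.18·(T − 83.3) = 3891.6(T − 83.3)
4485.1 T = 324169 − 51197 = 272972
T ≈ 60.86 °C — above 0 °C, consistent with complete melting.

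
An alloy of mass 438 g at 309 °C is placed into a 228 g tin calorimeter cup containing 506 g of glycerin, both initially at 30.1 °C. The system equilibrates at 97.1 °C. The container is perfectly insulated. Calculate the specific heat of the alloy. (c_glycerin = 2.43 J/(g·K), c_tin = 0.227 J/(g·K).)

c ≈ 0.925 J/(g·K)

Let T be the final temperature. ΣQ_i = 0:
438×c×(97.1 − 309) + 506×2.43×(97.1 − 30.1) + 228×0.227×(97.1 − 30.1) = 0
-92812 c = -85850
c = -85850/-92812 ≈ 0.925 J/(g·K)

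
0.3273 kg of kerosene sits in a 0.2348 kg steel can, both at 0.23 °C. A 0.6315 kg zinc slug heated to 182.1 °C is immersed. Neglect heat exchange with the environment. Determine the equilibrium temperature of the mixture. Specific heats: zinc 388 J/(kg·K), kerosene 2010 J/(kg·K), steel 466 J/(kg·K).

T_f ≈ 44.3 °C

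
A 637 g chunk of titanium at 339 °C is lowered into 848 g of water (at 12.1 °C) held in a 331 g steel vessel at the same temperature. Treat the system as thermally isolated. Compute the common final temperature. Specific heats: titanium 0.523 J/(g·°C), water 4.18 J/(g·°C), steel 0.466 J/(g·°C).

T_f ≈ 39.1 °C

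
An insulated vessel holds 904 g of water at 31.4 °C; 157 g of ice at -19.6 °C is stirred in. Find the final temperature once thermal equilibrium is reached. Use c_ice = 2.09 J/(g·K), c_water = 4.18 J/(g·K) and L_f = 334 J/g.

Setting the total heat transfer to zero:
ice -19.6→0 °C: 157×2.09×19.6 = 6431.3; fusion: m_ice L_f = 157×334 = 52438; warm the meltwater: 656.26 T; water: 3778.7(T − 31.4)
4435 T = 118652 − 58869 = 59782
T ≈ 13.48 °C — above 0 °C, consistent with complete melting.

T_f ≈ 13.5 °C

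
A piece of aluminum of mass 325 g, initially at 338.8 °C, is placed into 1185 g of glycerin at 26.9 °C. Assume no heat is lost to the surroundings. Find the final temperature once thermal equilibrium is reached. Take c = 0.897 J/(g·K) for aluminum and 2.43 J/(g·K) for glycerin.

T_f ≈ 55.6 °C

Energy conservation, ΣQ = 0:
325*0.897*(T − 338.8) + 1185*2.43*(T − 26.9) = 0
(291.53 + 2879.6) T = 291.53*338.8 + 2879.6*26.9
T = 176229 / 3171.1 = 55.6 °C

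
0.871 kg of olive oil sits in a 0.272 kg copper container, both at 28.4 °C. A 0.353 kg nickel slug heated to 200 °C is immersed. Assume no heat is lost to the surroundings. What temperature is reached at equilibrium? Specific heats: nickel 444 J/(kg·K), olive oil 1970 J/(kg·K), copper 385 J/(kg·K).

Taking heat into each body as positive, Σ m c ΔT = 0:
0.353*444*(T − 200) + 0.871*1970*(T − 28.4) + 0.272*385*(T − 28.4) = 0
(156.73 + 1715.9 + 104.72) T = 156.73*200 + 1715.9*28.4 + 104.72*28.4
T = 83051 / 1977.3 = 42 °C

T_f ≈ 42.0 °C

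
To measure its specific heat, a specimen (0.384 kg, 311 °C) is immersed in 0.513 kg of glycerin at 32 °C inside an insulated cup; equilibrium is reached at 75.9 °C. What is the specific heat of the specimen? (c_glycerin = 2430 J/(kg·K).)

c ≈ 606 J/(kg·K)

m_s c (T_s − T_f) = m_glycerin c_glycerin (T_f − T_0):
0.384·c·(311 − 75.9) = 0.513·2430·(75.9 − 32)
90.28 c = 54725  ⇒  c ≈ 606.2 J/(kg·K)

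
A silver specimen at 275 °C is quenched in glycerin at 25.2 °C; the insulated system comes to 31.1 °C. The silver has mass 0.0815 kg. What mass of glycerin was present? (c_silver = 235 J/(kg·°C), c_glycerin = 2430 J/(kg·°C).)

|Q_silver| = |Q_glycerin|:
0.0815·235·(275 − 31.1) = m·2430·(31.1 − 25.2)
14337 m = 4671.3  ⇒  m ≈ 0.3258 kg

m ≈ 0.326 kg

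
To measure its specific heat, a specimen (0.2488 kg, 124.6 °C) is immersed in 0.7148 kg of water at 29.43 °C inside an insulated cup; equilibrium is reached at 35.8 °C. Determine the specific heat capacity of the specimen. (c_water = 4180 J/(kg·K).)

c ≈ 861 J/(kg·K)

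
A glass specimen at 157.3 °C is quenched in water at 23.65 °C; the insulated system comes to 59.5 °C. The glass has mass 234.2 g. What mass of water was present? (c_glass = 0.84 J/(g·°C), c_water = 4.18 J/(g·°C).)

m ≈ 128 g

Let T be the final temperature. ΣQ_i = 0:
234.2·0.84·(59.5 − 157.3) + m·4.18·(59.5 − 23.65) = 0
149.85 m = 19240
m = 19240/149.85 ≈ 128.4 g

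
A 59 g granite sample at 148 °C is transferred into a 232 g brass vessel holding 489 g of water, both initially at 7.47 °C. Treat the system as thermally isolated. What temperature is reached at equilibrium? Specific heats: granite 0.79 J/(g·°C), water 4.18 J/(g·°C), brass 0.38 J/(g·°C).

T_f ≈ 10.5 °C

Heat gained plus heat lost sum to zero:
59·0.79·(T − 148) + 489·4.18·(T − 7.47) + 232·0.38·(T − 7.47) = 0
(46.61 + 2044 + 88.16) T = 46.61·148 + 2044·7.47 + 88.16·7.47
T = 22826/2178.8 ≈ 10.48 °C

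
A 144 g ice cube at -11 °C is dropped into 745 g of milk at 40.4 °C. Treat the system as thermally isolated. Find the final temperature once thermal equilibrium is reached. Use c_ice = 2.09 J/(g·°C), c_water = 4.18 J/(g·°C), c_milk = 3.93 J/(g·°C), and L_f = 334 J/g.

T_f ≈ 18.9 °C

Let T be the final temperature. ΣQ_i = 0:
warm ice to 0 °C: 144×2.09×(0 − (-11)) = 3310.6
  fusion: m_ice L_f = 144×334 = 48096
  meltwater 0→T: 144×4.18×T = 601.92 T
  milk cools: 745×3.93×(T − 40.4) = 2927.8(T − 40.4)
3529.8 T = 118285 − 51407 = 66879
T ≈ 18.95 °C. Since T > 0 °C, the all-ice-melts assumption holds.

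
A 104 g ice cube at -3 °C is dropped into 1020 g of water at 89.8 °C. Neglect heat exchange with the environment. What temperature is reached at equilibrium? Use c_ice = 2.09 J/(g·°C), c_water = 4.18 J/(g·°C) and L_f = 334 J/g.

Energy conservation, ΣQ = 0:
ice -3→0 °C: 104·2.09·3 = 652.08; latent heat to melt: 104·334 = 34736; meltwater 0→T: 104·4.18·T = 434.72 T; water: 4263.6(T − 89.8)
4698.3 T = 382871 − 35388 = 347483
T ≈ 73.96 °C. Since T > 0 °C, the all-ice-melts assumption holds.

T_f ≈ 74.0 °C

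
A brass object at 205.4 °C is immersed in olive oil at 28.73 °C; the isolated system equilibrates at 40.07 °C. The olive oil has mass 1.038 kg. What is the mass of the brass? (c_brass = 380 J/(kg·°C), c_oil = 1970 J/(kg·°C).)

m ≈ 0.369 kg

Heat lost by the brass = heat gained by the oil:
m·380·(205.4 − 40.07) = 1.038·1970·(40.07 − 28.73)
62825 m = 23189  ⇒  m ≈ 0.3691 kg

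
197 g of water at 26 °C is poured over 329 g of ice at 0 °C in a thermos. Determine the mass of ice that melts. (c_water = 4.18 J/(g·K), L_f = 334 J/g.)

m_melted ≈ 64.1 g

Heat available from the water dropping to 0 °C: 197·4.18·26 = 21410 J.
Fully melting the ice requires m_ice L_f = 329·334 = 109886 J.
That's not enough to melt it all — equilibrium is at 0 °C with ice remaining.
m_melted·334 = 21410  ⇒  m_melted ≈ 64.1 g.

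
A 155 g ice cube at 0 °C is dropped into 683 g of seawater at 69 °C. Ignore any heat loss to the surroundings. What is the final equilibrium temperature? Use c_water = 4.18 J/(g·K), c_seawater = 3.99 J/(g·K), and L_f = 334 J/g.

T_f ≈ 40.4 °C

Conservation of energy gives ΣQ = 0:
latent heat to melt: 155·334 = 51770; meltwater 0→T: 155·4.18·T = 647.9 T; seawater cools: 683·3.99·(T − 69) = 2725.2(T − 69)
3373.1 T = 188037 − 51770 = 136267
T ≈ 40.40 °C. Since T > 0 °C, the all-ice-melts assumption holds.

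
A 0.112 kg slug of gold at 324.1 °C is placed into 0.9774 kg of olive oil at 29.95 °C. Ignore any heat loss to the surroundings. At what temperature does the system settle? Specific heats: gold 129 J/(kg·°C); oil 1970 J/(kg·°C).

Energy conservation, ΣQ = 0:
0.112*129*(T − 324.1) + 0.9774*1970*(T − 29.95) = 0
14.45(T − 324.1) + 1925.5(T − 29.95) = 0
(14.45 + 1925.5) T = 14.45*324.1 + 1925.5*29.95
T = 62351 / 1939.9 = 32.1 °C

T_f ≈ 32.1 °C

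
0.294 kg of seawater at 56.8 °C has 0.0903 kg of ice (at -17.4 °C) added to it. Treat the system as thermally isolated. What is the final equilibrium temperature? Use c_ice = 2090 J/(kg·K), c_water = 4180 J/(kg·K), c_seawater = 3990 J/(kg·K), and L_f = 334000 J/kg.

T_f ≈ 21.4 °C

Sum of m c ΔT and latent-heat terms is zero:
warm ice to 0 °C: 0.0903·2090·(0 − (-17.4)) = 3283.8
  fusion: m_ice L_f = 0.0903·334000 = 30160
  meltwater 0→T: 0.0903·4180·T = 377.45 T
  seawater: 1173.1(T − 56.8)
1550.5 T = 66630 − 33444 = 33186
T ≈ 21.40 °C — above 0 °C, consistent with complete melting.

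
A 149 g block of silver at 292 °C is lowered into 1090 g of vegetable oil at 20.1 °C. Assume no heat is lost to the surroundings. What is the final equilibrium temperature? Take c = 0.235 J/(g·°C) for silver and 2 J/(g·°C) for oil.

T_f ≈ 24.4 °C

|Q_silver| = |Q_oil|:
149*0.235*(292 − T) = 1090*2*(T − 20.1)
35.02(292 − T) = 2180(T − 20.1)
2215 T = 54042  ⇒  T ≈ 24.40 °C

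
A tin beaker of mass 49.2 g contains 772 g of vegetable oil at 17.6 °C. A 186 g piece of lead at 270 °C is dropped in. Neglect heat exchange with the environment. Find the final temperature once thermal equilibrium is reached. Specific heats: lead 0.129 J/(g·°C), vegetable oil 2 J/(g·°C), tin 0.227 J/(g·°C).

T_f ≈ 21.4 °C

T_f = Σ m_i c_i T_i / Σ m_i c_i:
T_f = (23.99·270 + 1544·17.6 + 11.17·17.6) / (23.99 + 1544 + 11.17)
    = 33849 / 1579.2 ≈ 21.43 °C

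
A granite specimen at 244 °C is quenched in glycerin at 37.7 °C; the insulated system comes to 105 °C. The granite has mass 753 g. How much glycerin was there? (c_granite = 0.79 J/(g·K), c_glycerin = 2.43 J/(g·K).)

m ≈ 506 g

Heat lost by the granite = heat gained by the glycerin:
753·0.79·(244 − 105) = m·2.43·(105 − 37.7)
163.54 m = 82687  ⇒  m ≈ 505.6 g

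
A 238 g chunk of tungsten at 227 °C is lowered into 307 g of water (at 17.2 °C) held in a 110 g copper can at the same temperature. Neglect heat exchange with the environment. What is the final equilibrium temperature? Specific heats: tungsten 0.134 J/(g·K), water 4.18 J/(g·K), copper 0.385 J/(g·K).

Heat gained plus heat lost sum to zero:
238×0.134×(T − 227) + 307×4.18×(T − 17.2) + 110×0.385×(T − 17.2) = 0
1357.5 T = 30040
T = 30040/1357.5 ≈ 22.13 °C

T_f ≈ 22.1 °C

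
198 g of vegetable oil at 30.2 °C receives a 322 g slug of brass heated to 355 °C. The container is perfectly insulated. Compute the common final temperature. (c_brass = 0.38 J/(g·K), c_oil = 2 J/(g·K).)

T_f ≈ 106.9 °C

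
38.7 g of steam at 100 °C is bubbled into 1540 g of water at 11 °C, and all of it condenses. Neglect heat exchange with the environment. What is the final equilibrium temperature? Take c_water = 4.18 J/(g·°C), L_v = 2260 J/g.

T_f ≈ 26.4 °C

Energy conservation, ΣQ = 0:
condense steam: −38.7·2260 = −87462; condensate cools 100→T: 38.7·4.18·(T − 100) = 161.77(T − 100); water warms: 1540·4.18·(T − 11) = 6437.2(T − 11)
6599 T = 87462 + 16177 + 70809 = 174448
T ≈ 26.44 °C — below 100 °C, confirming all the steam condensed.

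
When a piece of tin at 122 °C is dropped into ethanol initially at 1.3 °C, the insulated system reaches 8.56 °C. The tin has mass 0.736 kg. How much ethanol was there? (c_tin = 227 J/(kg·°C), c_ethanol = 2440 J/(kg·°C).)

m ≈ 1.07 kg

Energy conservation, ΣQ = 0:
0.736·227·(8.56 − 122) + m·2440·(8.56 − 1.3) = 0
17714 m = 18953
m = 18953/17714 ≈ 1.07 kg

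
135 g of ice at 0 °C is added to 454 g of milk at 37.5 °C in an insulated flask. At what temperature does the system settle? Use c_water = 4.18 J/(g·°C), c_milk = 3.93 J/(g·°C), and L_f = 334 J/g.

T_f ≈ 9.3 °C

Sum of m c ΔT and latent-heat terms is zero:
fusion: m_ice L_f = 135·334 = 45090; meltwater 0→T: 135·4.18·T = 564.3 T; milk: 1784.2(T − 37.5)
2348.5 T = 66908 − 45090 = 21818
T ≈ 9.29 °C (positive, so assuming full melt was valid).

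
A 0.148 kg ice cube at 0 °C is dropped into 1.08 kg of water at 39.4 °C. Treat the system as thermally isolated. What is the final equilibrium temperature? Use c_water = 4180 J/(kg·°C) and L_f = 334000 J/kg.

Heat gained plus heat lost sum to zero:
melt ice: 0.148×334000 = 49432; warm the meltwater: 618.64 T; water: 4514.4(T − 39.4)
5133 T = 177867 − 49432 = 128435
T ≈ 25.02 °C. Since T > 0 °C, the all-ice-melts assumption holds.

T_f ≈ 25.0 °C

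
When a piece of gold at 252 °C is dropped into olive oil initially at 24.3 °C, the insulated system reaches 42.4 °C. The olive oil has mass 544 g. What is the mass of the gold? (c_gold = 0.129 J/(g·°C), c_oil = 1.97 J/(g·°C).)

m ≈ 717 g

Taking heat into each body as positive, Σ m c ΔT = 0:
m×0.129×(42.4 − 252) + 544×1.97×(42.4 − 24.3) = 0
-27.04 m = -19397
m = -19397/-27.04 ≈ 717.4 g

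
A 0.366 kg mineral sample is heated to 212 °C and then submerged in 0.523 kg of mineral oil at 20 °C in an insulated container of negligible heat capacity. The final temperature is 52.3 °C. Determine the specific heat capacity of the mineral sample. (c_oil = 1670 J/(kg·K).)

m_s c (T_s − T_f) = m_oil c_oil (T_f − T_0):
0.366·c·(212 − 52.3) = 0.523·1670·(52.3 − 20)
58.45 c = 28211  ⇒  c ≈ 482.7 J/(kg·K)

c ≈ 483 J/(kg·K)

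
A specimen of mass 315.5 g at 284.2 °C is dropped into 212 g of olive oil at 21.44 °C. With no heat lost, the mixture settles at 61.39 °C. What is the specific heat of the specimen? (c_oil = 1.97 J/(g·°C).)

c ≈ 0.237 J/(g·°C)

Heat lost by the specimen = heat gained by the oil:
315.5×c×(284.2 − 61.39) = 212×1.97×(61.39 − 21.44)
70297 c = 16685  ⇒  c ≈ 0.2373 J/(g·°C)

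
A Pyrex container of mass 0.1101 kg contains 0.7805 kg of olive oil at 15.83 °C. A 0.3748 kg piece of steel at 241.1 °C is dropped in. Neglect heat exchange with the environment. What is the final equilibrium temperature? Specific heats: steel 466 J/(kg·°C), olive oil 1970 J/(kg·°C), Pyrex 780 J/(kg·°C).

Conservation of energy gives ΣQ = 0:
0.3748·466·(T − 241.1) + 0.7805·1970·(T − 15.83) + 0.1101·780·(T − 15.83) = 0
1798.1 T = 67809
T = 67809 / 1798.1 = 37.7 °C

T_f ≈ 37.7 °C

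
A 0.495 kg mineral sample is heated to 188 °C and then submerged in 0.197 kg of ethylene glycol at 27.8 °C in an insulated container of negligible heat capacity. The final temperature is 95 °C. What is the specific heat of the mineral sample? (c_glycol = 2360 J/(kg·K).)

c ≈ 679 J/(kg·K)

Taking heat into each body as positive, Σ m c ΔT = 0:
0.495×c×(95 − 188) + 0.197×2360×(95 − 27.8) = 0
-46.03 c = -31243
c = -31243/-46.03 ≈ 678.7 J/(kg·K)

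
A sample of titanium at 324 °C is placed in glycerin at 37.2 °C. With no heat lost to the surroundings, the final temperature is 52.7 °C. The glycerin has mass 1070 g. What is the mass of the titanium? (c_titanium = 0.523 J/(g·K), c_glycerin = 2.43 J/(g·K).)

m ≈ 284 g

Heat lost by the titanium = heat gained by the glycerin:
m×0.523×(324 − 52.7) = 1070×2.43×(52.7 − 37.2)
141.89 m = 40302  ⇒  m ≈ 284 g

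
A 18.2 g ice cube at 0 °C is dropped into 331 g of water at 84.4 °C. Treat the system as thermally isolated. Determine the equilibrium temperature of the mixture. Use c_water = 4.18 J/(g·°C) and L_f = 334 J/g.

T_f ≈ 75.8 °C

Heat gained plus heat lost sum to zero:
latent heat to melt: 18.2·334 = 6078.8; warm the meltwater: 76.08 T; water cools: 331·4.18·(T − 84.4) = 1383.6(T − 84.4)
1459.7 T = 116774 − 6078.8 = 110695
T ≈ 75.84 °C — above 0 °C, consistent with complete melting.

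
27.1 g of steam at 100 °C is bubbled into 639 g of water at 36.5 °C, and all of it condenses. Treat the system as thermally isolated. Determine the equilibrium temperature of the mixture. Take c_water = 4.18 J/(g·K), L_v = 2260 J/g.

T_f ≈ 61.1 °C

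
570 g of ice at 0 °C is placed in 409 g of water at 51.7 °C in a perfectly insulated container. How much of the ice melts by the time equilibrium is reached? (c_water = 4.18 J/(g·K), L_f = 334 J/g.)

m_melted ≈ 265 g

Cooling the water to 0 °C releases 409×4.18×51.7 = 88387 J.
Melting all 570 g of ice would need 570×334 = 190380 J.
88387 J < 190380 J, so only part of the ice melts and the system sits at 0 °C.
m_melted×334 = 88387  ⇒  m_melted ≈ 264.6 g.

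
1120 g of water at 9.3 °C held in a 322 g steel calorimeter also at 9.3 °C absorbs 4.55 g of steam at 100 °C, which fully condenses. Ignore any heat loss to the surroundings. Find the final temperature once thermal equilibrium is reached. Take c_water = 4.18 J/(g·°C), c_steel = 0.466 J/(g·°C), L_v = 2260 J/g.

T_f ≈ 11.8 °C

Net heat exchanged in the isolated system is zero:
latent heat released on condensation: 4.55·2260 = 10283
  condensed water 100 °C→T: 19.02(T − 100)
  water warms: 1120·4.18·(T − 9.3) = 4681.6(T − 9.3)
  steel cup: 322·0.466·(T − 9.3) = 150.05(T − 9.3)
4850.7 T = 10283 + 1901.9 + 44934 = 57119
T ≈ 11.78 °C, under the boiling point, so the assumption holds.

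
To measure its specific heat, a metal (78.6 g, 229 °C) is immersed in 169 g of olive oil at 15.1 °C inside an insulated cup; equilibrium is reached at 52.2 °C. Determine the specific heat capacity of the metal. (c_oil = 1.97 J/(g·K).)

Heat lost by the metal = heat gained by the oil:
78.6·c·(229 − 52.2) = 169·1.97·(52.2 − 15.1)
13896 c = 12352  ⇒  c ≈ 0.8888 J/(g·K)

c ≈ 0.889 J/(g·K)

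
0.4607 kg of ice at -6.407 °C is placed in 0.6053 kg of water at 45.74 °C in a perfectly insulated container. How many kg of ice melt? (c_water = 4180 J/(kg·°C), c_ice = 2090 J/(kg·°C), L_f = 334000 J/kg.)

m_melted ≈ 0.328 kg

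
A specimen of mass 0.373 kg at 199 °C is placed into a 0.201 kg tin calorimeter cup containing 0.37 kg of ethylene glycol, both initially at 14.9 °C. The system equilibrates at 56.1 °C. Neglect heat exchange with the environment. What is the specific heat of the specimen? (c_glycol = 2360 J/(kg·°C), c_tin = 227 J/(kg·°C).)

Conservation of energy gives ΣQ = 0:
0.373×c×(56.1 − 199) + 0.37×2360×(56.1 − 14.9) + 0.201×227×(56.1 − 14.9) = 0
-53.3 c = -37856
c = -37856/-53.3 ≈ 710.2 J/(kg·°C)

c ≈ 710 J/(kg·°C)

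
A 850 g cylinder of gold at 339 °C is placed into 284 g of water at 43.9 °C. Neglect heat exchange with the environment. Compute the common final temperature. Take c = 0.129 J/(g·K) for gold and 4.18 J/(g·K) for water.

T_f ≈ 68.9 °C

Conservation of energy gives ΣQ = 0:
850·0.129·(T − 339) + 284·4.18·(T − 43.9) = 0
109.65(T − 339) + 1187.1(T − 43.9) = 0
(109.65 + 1187.1) T = 109.65·339 + 1187.1·43.9
T = 89286/1296.8 ≈ 68.85 °C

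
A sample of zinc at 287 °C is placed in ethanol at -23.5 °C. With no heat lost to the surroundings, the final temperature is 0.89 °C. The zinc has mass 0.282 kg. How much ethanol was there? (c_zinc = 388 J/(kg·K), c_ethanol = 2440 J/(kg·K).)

Heat lost by the zinc = heat gained by the ethanol:
0.282×388×(287 − 0.89) = m×2440×(0.89 − (-23.5))
59512 m = 31305  ⇒  m ≈ 0.526 kg

m ≈ 0.526 kg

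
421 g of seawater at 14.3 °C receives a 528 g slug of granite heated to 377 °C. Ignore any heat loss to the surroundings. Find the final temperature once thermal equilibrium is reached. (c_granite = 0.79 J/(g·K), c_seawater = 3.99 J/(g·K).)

Setting the total heat transfer to zero:
528*0.79*(T − 377) + 421*3.99*(T − 14.3) = 0
417.12(T − 377) + 1679.8(T − 14.3) = 0
(417.12 + 1679.8) T = 417.12*377 + 1679.8*14.3
T = 181275 / 2096.9 = 86.4 °C

T_f ≈ 86.4 °C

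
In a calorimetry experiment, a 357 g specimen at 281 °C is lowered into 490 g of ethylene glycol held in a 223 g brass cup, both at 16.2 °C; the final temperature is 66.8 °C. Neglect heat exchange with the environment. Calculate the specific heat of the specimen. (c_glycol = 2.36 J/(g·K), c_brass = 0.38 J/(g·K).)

c ≈ 0.821 J/(g·K)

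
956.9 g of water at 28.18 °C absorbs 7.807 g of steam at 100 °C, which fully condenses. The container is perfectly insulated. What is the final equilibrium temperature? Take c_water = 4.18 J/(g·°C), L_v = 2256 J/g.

Energy conservation, ΣQ = 0:
steam→water at 100 °C releases m L_v = 7.807·2256 = 17613; condensed water 100 °C→T: 32.63(T − 100); original water: 3999.8(T − 28.18)
4032.5 T = 17613 + 3263.3 + 112716 = 133591
T ≈ 33.13 °C — below 100 °C, confirming all the steam condensed.

T_f ≈ 33.1 °C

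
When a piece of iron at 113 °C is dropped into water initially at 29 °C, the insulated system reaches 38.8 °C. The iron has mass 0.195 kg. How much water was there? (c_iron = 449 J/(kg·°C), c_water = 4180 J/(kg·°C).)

|Q_iron| = |Q_water|:
0.195×449×(113 − 38.8) = m×4180×(38.8 − 29)
40964 m = 6496.6  ⇒  m ≈ 0.1586 kg

m ≈ 0.159 kg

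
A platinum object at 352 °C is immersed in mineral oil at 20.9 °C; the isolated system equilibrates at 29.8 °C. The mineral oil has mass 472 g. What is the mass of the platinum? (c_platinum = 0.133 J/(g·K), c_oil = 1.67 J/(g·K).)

m ≈ 164 g

Heat gained plus heat lost sum to zero:
m·0.133·(29.8 − 352) + 472·1.67·(29.8 − 20.9) = 0
-42.85 m = -7015.3
m = -7015.3/-42.85 ≈ 163.7 g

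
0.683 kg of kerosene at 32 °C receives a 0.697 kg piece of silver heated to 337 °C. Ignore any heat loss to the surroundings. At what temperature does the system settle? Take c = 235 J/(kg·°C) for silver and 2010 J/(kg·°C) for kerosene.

Let T be the final temperature. ΣQ_i = 0:
0.697·235·(T − 337) + 0.683·2010·(T − 32) = 0
163.79(T − 337) + 1372.8(T − 32) = 0
1536.6 T = 99129
T ≈ 64.51 °C

T_f ≈ 64.5 °C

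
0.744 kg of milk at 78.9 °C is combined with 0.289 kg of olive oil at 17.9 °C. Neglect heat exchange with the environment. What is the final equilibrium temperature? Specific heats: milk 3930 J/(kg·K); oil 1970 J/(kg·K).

T_f ≈ 69.0 °C

Heat lost by the milk equals heat gained by the oil:
0.744×3930×(78.9 − T) = 0.289×1970×(T − 17.9)
2923.9(78.9 − T) = 569.33(T − 17.9)
3493.2 T = 240888  ⇒  T ≈ 68.96 °C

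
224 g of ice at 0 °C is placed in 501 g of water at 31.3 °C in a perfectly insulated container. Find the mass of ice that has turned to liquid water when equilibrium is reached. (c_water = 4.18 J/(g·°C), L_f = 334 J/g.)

Heat available from the water dropping to 0 °C: 501·4.18·31.3 = 65548 J.
To melt every bit of ice: 224·334 = 74816 J.
65548 J < 74816 J, so only part of the ice melts and the system sits at 0 °C.
m_melt = 65548 / L_f = 196.3 g.

m_melted ≈ 196 g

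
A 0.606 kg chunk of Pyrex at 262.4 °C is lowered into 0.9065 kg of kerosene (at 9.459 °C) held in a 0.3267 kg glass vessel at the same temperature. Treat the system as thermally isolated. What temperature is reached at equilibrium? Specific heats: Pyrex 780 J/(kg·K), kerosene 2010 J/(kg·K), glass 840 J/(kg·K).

T_f ≈ 56.0 °C

Conservation of energy gives ΣQ = 0:
0.606*780*(T − 262.4) + 0.9065*2010*(T − 9.459) + 0.3267*840*(T − 9.459) = 0
2569.2 T = 143862
T ≈ 56.00 °C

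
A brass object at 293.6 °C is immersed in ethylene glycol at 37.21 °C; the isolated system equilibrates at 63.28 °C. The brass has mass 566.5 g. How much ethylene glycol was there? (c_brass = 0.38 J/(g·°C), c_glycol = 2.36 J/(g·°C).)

|Q_brass| = |Q_glycol|:
566.5·0.38·(293.6 − 63.28) = m·2.36·(63.28 − 37.21)
61.53 m = 49581  ⇒  m ≈ 805.9 g

m ≈ 806 g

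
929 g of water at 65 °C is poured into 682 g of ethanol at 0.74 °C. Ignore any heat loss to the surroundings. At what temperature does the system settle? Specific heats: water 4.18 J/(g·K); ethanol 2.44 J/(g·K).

T_f ≈ 45.7 °C

Setting the total heat transfer to zero:
929×4.18×(T − 65) + 682×2.44×(T − 0.74) = 0
(3883.2 + 1664.1) T = 3883.2×65 + 1664.1×0.74
T = 253641 / 5547.3 = 45.7 °C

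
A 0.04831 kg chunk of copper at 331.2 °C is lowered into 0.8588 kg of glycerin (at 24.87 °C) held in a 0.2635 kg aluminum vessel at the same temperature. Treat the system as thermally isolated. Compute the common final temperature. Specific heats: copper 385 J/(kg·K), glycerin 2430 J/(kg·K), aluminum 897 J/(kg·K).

Heat gained plus heat lost sum to zero:
0.04831*385*(T − 331.2) + 0.8588*2430*(T − 24.87) + 0.2635*897*(T − 24.87) = 0
(18.6 + 2086.9 + 236.36) T = 18.6*331.2 + 2086.9*24.87 + 236.36*24.87
T ≈ 27.30 °C

T_f ≈ 27.3 °C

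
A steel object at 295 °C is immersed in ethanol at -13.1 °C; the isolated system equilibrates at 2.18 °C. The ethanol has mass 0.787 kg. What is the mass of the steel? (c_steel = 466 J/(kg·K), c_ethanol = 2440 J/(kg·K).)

m ≈ 0.215 kg

Taking heat into each body as positive, Σ m c ΔT = 0:
m·466·(2.18 − 295) + 0.787·2440·(2.18 − (-13.1)) = 0
-136454 m = -29342
m = -29342/-136454 ≈ 0.215 kg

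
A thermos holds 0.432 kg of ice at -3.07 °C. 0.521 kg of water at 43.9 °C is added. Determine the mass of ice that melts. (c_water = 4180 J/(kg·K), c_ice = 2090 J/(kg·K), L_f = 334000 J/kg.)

m_melted ≈ 0.278 kg

Cooling the water to 0 °C releases 0.521×4180×43.9 = 95605 J.
Of that, 0.432×2090×3.07 = 2771.8 J goes to bring the ice to 0 °C, leaving 92833 J.
To melt every bit of ice: 0.432×334000 = 144288 J.
That's not enough to melt it all — equilibrium is at 0 °C with ice remaining.
Mass melted = 92833/334000 ≈ 0.2779 kg.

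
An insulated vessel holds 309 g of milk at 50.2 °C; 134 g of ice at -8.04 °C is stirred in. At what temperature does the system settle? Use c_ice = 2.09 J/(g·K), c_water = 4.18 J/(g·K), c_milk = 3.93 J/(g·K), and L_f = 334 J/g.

T_f ≈ 7.9 °C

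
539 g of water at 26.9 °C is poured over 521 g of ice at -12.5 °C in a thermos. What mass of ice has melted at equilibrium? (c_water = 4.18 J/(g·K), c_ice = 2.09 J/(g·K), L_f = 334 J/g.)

Heat available from the water dropping to 0 °C: 539·4.18·26.9 = 60606 J.
Warming the ice to 0 °C takes 521·2.09·12.5 = 13611 J, leaving 46995 J for melting.
Fully melting the ice requires m_ice L_f = 521·334 = 174014 J.
46995 J < 174014 J, so only part of the ice melts and the system sits at 0 °C.
Mass melted = 46995/334 ≈ 140.7 g.

m_melted ≈ 141 g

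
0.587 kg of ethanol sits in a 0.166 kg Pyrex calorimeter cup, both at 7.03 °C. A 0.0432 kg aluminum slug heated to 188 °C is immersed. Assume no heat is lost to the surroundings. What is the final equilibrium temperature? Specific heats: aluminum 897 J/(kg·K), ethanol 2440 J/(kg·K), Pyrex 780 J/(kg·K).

With ΣQ=0 the equilibrium temperature is the m·c-weighted mean:
T_f = (38.75*188 + 1432.3*7.03 + 129.48*7.03) / (38.75 + 1432.3 + 129.48)
    = 18264 / 1600.5 ≈ 11.41 °C

T_f ≈ 11.4 °C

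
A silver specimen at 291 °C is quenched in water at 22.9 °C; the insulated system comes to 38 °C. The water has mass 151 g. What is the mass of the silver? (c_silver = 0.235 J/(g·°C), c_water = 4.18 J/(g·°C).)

Conservation of energy gives ΣQ = 0:
m×0.235×(38 − 291) + 151×4.18×(38 − 22.9) = 0
-59.45 m = -9530.8
m = -9530.8/-59.45 ≈ 160.3 g

m ≈ 160 g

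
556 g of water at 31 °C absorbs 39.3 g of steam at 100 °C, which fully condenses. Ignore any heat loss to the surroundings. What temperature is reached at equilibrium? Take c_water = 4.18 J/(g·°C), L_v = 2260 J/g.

T_f ≈ 71.2 °C

Sum of m c ΔT and latent-heat terms is zero:
latent heat released on condensation: 39.3·2260 = 88818
  condensed water 100 °C→T: 164.27(T − 100)
  original water: 2324.1(T − 31)
2488.4 T = 88818 + 16427 + 72046 = 177292
T ≈ 71.25 °C (< 100 °C, so full condensation is consistent).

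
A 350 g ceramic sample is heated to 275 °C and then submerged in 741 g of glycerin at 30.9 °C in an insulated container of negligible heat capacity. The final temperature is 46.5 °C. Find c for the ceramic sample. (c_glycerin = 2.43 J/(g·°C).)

c ≈ 0.351 J/(g·°C)

Heat gained plus heat lost sum to zero:
350×c×(46.5 − 275) + 741×2.43×(46.5 − 30.9) = 0
-79975 c = -28090
c = -28090/-79975 ≈ 0.3512 J/(g·°C)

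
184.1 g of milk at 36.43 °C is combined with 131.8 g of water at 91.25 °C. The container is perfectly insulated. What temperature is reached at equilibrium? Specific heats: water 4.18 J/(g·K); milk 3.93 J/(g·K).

T_f ≈ 60.1 °C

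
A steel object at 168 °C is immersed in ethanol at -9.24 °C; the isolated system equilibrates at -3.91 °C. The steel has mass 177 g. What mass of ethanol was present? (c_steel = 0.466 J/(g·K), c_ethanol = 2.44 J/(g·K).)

Taking heat into each body as positive, Σ m c ΔT = 0:
177×0.466×(-3.91 − 168) + m×2.44×(-3.91 − (-9.24)) = 0
13.01 m = 14179
m = 14179/13.01 ≈ 1090 g

m ≈ 1090 g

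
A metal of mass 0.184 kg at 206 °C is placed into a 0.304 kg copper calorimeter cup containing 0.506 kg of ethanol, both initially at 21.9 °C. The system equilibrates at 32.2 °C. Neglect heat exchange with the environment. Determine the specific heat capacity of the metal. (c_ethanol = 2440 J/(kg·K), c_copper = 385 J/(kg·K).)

Setting the total heat transfer to zero:
0.184·c·(32.2 − 206) + 0.506·2440·(32.2 − 21.9) + 0.304·385·(32.2 − 21.9) = 0
-31.98 c = -13922
c = -13922/-31.98 ≈ 435.4 J/(kg·K)

c ≈ 435 J/(kg·K)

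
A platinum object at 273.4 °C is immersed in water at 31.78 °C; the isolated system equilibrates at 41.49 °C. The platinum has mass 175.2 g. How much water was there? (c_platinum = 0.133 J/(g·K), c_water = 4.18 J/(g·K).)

Heat lost by the platinum = heat gained by the water:
175.2·0.133·(273.4 − 41.49) = m·4.18·(41.49 − 31.78)
40.59 m = 5403.9  ⇒  m ≈ 133.1 g

m ≈ 133 g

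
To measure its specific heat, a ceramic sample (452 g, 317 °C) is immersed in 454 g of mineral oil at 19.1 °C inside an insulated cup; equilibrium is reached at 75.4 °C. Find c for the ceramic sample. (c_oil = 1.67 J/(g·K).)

c ≈ 0.391 J/(g·K)

Let T be the final temperature. ΣQ_i = 0:
452·c·(75.4 − 317) + 454·1.67·(75.4 − 19.1) = 0
-109203 c = -42686
c = -42686/-109203 ≈ 0.3909 J/(g·K)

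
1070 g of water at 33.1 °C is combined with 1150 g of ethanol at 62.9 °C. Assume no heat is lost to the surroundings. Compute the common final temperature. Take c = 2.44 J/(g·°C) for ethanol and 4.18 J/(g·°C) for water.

Set heat shed by the hot body equal to heat absorbed by the cold body:
1150*2.44*(62.9 − T) = 1070*4.18*(T − 33.1)
2806(62.9 − T) = 4472.6(T − 33.1)
7278.6 T = 324540  ⇒  T ≈ 44.59 °C

T_f ≈ 44.6 °C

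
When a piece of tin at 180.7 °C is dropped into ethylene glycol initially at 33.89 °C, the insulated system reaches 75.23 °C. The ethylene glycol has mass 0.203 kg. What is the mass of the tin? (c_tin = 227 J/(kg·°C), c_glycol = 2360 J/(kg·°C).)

Net heat exchanged in the isolated system is zero:
m×227×(75.23 − 180.7) + 0.203×2360×(75.23 − 33.89) = 0
-23942 m = -19805
m = -19805/-23942 ≈ 0.8272 kg

m ≈ 0.827 kg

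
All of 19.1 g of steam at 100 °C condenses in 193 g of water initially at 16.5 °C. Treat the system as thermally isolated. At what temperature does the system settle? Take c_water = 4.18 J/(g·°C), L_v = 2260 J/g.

T_f ≈ 72.7 °C

Setting the total heat transfer to zero:
condense steam: −19.1×2260 = −43166
  condensate cools 100→T: 19.1×4.18×(T − 100) = 79.84(T − 100)
  original water: 806.74(T − 16.5)
886.58 T = 43166 + 7983.8 + 13311 = 64461
T ≈ 72.71 °C, under the boiling point, so the assumption holds.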